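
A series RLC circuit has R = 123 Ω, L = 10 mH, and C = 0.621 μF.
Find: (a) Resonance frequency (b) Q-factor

Step 1 — Resonance condition Im(Z)=0 gives ω₀ = 1/√(LC).
Step 2 — ω₀ = 1/√(0.01·6.21e-07) = 1.269e+04 rad/s.
Step 3 — f₀ = ω₀/(2π) = 2020 Hz.
Step 4 — Series Q: Q = ω₀L/R = 1.269e+04·0.01/123 = 1.032.

(a) f₀ = 2020 Hz  (b) Q = 1.032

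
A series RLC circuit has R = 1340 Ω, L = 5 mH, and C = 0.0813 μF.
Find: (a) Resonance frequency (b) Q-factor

Step 1 — Resonance condition Im(Z)=0 gives ω₀ = 1/√(LC).
Step 2 — ω₀ = 1/√(0.005·8.13e-08) = 4.96e+04 rad/s.
Step 3 — f₀ = ω₀/(2π) = 7894 Hz.
Step 4 — Series Q: Q = ω₀L/R = 4.96e+04·0.005/1340 = 0.1851.

(a) f₀ = 7894 Hz  (b) Q = 0.1851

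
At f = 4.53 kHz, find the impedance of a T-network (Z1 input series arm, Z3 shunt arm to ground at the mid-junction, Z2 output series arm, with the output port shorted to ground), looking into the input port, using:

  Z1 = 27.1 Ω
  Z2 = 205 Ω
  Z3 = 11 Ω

Step 1 — Angular frequency: ω = 2π·f = 2π·4530 = 2.846e+04 rad/s.
Step 2 — Component impedances:
  Z1: Z = R = 27.1 Ω
  Z2: Z = R = 205 Ω
  Z3: Z = R = 11 Ω
Step 3 — With the output port shorted to ground, the output series arm Z2 runs from the junction to ground; the shunt arm Z3 also runs from the junction to ground. They appear in parallel: Z3 || Z2 = 10.44 Ω.
Step 4 — Series with input arm Z1: Z_in = Z1 + (Z3 || Z2) = 37.54 Ω = 37.54∠0.0° Ω.

Z = 37.54 Ω = 37.54∠0.0° Ω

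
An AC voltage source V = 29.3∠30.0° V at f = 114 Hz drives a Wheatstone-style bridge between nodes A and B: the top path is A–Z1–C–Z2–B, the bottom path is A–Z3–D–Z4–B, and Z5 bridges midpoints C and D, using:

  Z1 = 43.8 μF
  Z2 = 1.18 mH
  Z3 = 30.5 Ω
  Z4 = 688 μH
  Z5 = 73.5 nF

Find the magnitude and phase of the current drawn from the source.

Step 1 — Angular frequency: ω = 2π·f = 2π·114 = 716.3 rad/s.
Step 2 — Component impedances:
  Z1: Z = 1/(jωC) = -j/(ω·C) = 0 - j31.87 Ω
  Z2: Z = jωL = j·716.3·0.00118 = 0 + j0.8452 Ω
  Z3: Z = R = 30.5 Ω
  Z4: Z = jωL = j·716.3·0.000688 = 0 + j0.4928 Ω
  Z5: Z = 1/(jωC) = -j/(ω·C) = 0 - j1.899e+04 Ω
Step 3 — Bridge requires nodal analysis (the Z5 bridge couples midpoints C and D, so the two paths cannot be reduced to a simple series/parallel combination). Setting node B to ground and injecting 1 A at node A, the 3-node admittance system at A, C, D solves to V_A = Z_AB = 15.76 - j15.25 Ω = 21.93∠-44.0° Ω.
Step 4 — Source phasor: V = 29.3∠30.0° V = 25.37 + j14.65 V.
Step 5 — Ohm's law: I = V / Z_total = (25.37 + j14.65) / (15.76 - j15.25) = 0.3674 + j1.285 A.
Step 6 — Convert to polar: |I| = 1.336 A, ∠I = 74.0°.

I = 1.336∠74.0° A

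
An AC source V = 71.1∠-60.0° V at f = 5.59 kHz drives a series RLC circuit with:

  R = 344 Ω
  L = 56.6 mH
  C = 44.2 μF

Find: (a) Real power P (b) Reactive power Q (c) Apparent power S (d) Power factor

Step 1 — Angular frequency: ω = 2π·f = 2π·5590 = 3.512e+04 rad/s.
Step 2 — Component impedances:
  R: Z = R = 344 Ω
  L: Z = jωL = j·3.512e+04·0.0566 = 0 + j1988 Ω
  C: Z = 1/(jωC) = -j/(ω·C) = 0 - j0.6441 Ω
Step 3 — Series combination: Z_total = R + L + C = 344 + j1987 Ω = 2017∠80.2° Ω.
Step 4 — Source phasor: V = 71.1∠-60.0° V = 35.55 - j61.57 V.
Step 5 — Current: I = V / Z = -0.02708 - j0.02258 A = 0.03525∠-140.2° A.
Step 6 — Complex power: S = V·I* = 0.4275 + j2.47 VA.
Step 7 — Real power: P = Re(S) = 0.4275 W.
Step 8 — Reactive power: Q = Im(S) = 2.47 VAR.
Step 9 — Apparent power: |S| = 2.506 VA.
Step 10 — Power factor: PF = P/|S| = 0.1706 (lagging).

(a) P = 0.4275 W  (b) Q = 2.47 VAR  (c) S = 2.506 VA  (d) PF = 0.1706 (lagging)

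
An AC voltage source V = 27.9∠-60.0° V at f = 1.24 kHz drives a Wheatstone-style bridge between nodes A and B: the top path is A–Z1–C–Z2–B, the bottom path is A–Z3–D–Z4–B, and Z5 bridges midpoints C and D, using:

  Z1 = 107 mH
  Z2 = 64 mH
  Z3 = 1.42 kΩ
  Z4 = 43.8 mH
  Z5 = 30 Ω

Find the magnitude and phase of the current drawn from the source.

Step 1 — Angular frequency: ω = 2π·f = 2π·1240 = 7791 rad/s.
Step 2 — Component impedances:
  Z1: Z = jωL = j·7791·0.107 = 0 + j833.7 Ω
  Z2: Z = jωL = j·7791·0.064 = 0 + j498.6 Ω
  Z3: Z = R = 1420 Ω
  Z4: Z = jωL = j·7791·0.0438 = 0 + j341.3 Ω
  Z5: Z = R = 30 Ω
Step 3 — Bridge requires nodal analysis (the Z5 bridge couples midpoints C and D, so the two paths cannot be reduced to a simple series/parallel combination). Setting node B to ground and injecting 1 A at node A, the 3-node admittance system at A, C, D solves to V_A = Z_AB = 362.1 + j813.8 Ω = 890.7∠66.0° Ω.
Step 4 — Source phasor: V = 27.9∠-60.0° V = 13.95 - j24.16 V.
Step 5 — Ohm's law: I = V / Z_total = (13.95 - j24.16) / (362.1 + j813.8) = -0.01842 - j0.02534 A.
Step 6 — Convert to polar: |I| = 0.03132 A, ∠I = -126.0°.

I = 0.03132∠-126.0° A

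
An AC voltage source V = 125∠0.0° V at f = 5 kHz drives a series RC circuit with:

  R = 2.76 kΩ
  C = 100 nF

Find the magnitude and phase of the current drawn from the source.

Step 1 — Angular frequency: ω = 2π·f = 2π·5000 = 3.142e+04 rad/s.
Step 2 — Component impedances:
  R: Z = R = 2760 Ω
  C: Z = 1/(jωC) = -j/(ω·C) = 0 - j318.3 Ω
Step 3 — Series combination: Z_total = R + C = 2760 - j318.3 Ω = 2778∠-6.6° Ω.
Step 4 — Source phasor: V = 125∠0.0° V = 125 V.
Step 5 — Ohm's law: I = V / Z_total = (125) / (2760 - j318.3) = 0.0447 + j0.005155 A.
Step 6 — Convert to polar: |I| = 0.04499 A, ∠I = 6.6°.

I = 0.04499∠6.6° A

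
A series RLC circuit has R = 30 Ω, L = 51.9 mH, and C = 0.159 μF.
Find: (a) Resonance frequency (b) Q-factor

Step 1 — Resonance condition Im(Z)=0 gives ω₀ = 1/√(LC).
Step 2 — ω₀ = 1/√(0.0519·1.59e-07) = 1.101e+04 rad/s.
Step 3 — f₀ = ω₀/(2π) = 1752 Hz.
Step 4 — Series Q: Q = ω₀L/R = 1.101e+04·0.0519/30 = 19.04.

(a) f₀ = 1752 Hz  (b) Q = 19.04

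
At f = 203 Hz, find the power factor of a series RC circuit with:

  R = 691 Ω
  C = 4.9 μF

Step 1 — Angular frequency: ω = 2π·f = 2π·203 = 1275 rad/s.
Step 2 — Component impedances:
  R: Z = R = 691 Ω
  C: Z = 1/(jωC) = -j/(ω·C) = 0 - j160 Ω
Step 3 — Series combination: Z_total = R + C = 691 - j160 Ω = 709.3∠-13.0° Ω.
Step 4 — Power factor: PF = cos(φ) = Re(Z)/|Z| = 691/709.3 = 0.9742.
Step 5 — Type: Im(Z) = -160 ⇒ leading (phase φ = -13.0°).

PF = 0.9742 (leading, φ = -13.0°)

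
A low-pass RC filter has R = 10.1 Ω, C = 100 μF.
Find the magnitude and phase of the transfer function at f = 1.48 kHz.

Step 1 — Angular frequency: ω = 2π·1480 = 9299 rad/s.
Step 2 — Transfer function: H(jω) = 1/(1 + jωRC).
Step 3 — Denominator: 1 + jωRC = 1 + j·9299·10.1·0.0001 = 1 + j9.392.
Step 4 — H = 0.01121 - j0.1053.
Step 5 — Magnitude: |H| = 0.1059 (-19.5 dB); phase: φ = -83.9°.

|H| = 0.1059 (-19.5 dB), φ = -83.9°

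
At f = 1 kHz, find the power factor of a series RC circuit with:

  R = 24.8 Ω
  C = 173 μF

Step 1 — Angular frequency: ω = 2π·f = 2π·1000 = 6283 rad/s.
Step 2 — Component impedances:
  R: Z = R = 24.8 Ω
  C: Z = 1/(jωC) = -j/(ω·C) = 0 - j0.92 Ω
Step 3 — Series combination: Z_total = R + C = 24.8 - j0.92 Ω = 24.82∠-2.1° Ω.
Step 4 — Power factor: PF = cos(φ) = Re(Z)/|Z| = 24.8/24.817 = 0.9993.
Step 5 — Type: Im(Z) = -0.92 ⇒ leading (phase φ = -2.1°).

PF = 0.9993 (leading, φ = -2.1°)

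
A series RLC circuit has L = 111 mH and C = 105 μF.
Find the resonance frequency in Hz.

Step 1 — Resonance condition Im(Z)=0 gives ω₀ = 1/√(LC).
Step 2 — ω₀ = 1/√(0.111·0.000105) = 292.9 rad/s.
Step 3 — f₀ = ω₀/(2π) = 46.62 Hz.

f₀ = 46.62 Hz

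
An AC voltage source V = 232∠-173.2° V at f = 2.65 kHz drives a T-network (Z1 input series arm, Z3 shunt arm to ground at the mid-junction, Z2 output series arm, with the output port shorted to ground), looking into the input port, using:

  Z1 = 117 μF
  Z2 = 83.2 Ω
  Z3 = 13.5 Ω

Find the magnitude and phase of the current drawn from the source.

Step 1 — Angular frequency: ω = 2π·f = 2π·2650 = 1.665e+04 rad/s.
Step 2 — Component impedances:
  Z1: Z = 1/(jωC) = -j/(ω·C) = 0 - j0.5133 Ω
  Z2: Z = R = 83.2 Ω
  Z3: Z = R = 13.5 Ω
Step 3 — With the output port shorted to ground, the output series arm Z2 runs from the junction to ground; the shunt arm Z3 also runs from the junction to ground. They appear in parallel: Z3 || Z2 = 11.62 Ω.
Step 4 — Series with input arm Z1: Z_in = Z1 + (Z3 || Z2) = 11.62 - j0.5133 Ω = 11.63∠-2.5° Ω.
Step 5 — Source phasor: V = 232∠-173.2° V = -230.4 - j27.47 V.
Step 6 — Ohm's law: I = V / Z_total = (-230.4 - j27.47) / (11.62 - j0.5133) = -19.69 - j3.235 A.
Step 7 — Convert to polar: |I| = 19.95 A, ∠I = -170.7°.

I = 19.95∠-170.7° A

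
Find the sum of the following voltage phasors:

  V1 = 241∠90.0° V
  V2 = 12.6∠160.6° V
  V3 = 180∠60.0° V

Step 1 — Convert each phasor to rectangular form:
  V1 = 241·(cos(90.0°) + j·sin(90.0°)) = 0 + j241 V
  V2 = 12.6·(cos(160.6°) + j·sin(160.6°)) = -11.88 + j4.185 V
  V3 = 180·(cos(60.0°) + j·sin(60.0°)) = 90 + j155.9 V
Step 2 — Sum components: V_total = 78.12 + j401.1 V.
Step 3 — Convert to polar: |V_total| = 408.6 V, ∠V_total = 79.0°.

V_total = 408.6∠79.0° V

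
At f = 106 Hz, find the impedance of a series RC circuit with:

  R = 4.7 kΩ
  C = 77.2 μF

Step 1 — Angular frequency: ω = 2π·f = 2π·106 = 666 rad/s.
Step 2 — Component impedances:
  R: Z = R = 4700 Ω
  C: Z = 1/(jωC) = -j/(ω·C) = 0 - j19.45 Ω
Step 3 — Series combination: Z_total = R + C = 4700 - j19.45 Ω = 4700∠-0.2° Ω.

Z = 4700 - j19.45 Ω = 4700∠-0.2° Ω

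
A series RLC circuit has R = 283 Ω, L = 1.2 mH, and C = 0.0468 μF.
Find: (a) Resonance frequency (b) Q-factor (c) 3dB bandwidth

Step 1 — Resonance: ω₀ = 1/√(LC) = 1/√(0.0012·4.68e-08) = 1.334e+05 rad/s.
Step 2 — f₀ = ω₀/(2π) = 2.124e+04 Hz.
Step 3 — Series Q: Q = ω₀L/R = 1.334e+05·0.0012/283 = 0.5658.
Step 4 — Bandwidth: Δω = ω₀/Q = 2.358e+05 rad/s; BW = Δω/(2π) = 3.753e+04 Hz.

(a) f₀ = 2.124e+04 Hz  (b) Q = 0.5658  (c) BW = 3.753e+04 Hz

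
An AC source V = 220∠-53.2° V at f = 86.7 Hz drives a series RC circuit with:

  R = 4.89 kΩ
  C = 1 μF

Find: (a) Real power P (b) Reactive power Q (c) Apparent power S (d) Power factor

Step 1 — Angular frequency: ω = 2π·f = 2π·86.7 = 544.8 rad/s.
Step 2 — Component impedances:
  R: Z = R = 4890 Ω
  C: Z = 1/(jωC) = -j/(ω·C) = 0 - j1836 Ω
Step 3 — Series combination: Z_total = R + C = 4890 - j1836 Ω = 5223∠-20.6° Ω.
Step 4 — Source phasor: V = 220∠-53.2° V = 131.8 - j176.2 V.
Step 5 — Current: I = V / Z = 0.03547 - j0.02271 A = 0.04212∠-32.6° A.
Step 6 — Complex power: S = V·I* = 8.675 - j3.257 VA.
Step 7 — Real power: P = Re(S) = 8.675 W.
Step 8 — Reactive power: Q = Im(S) = -3.257 VAR.
Step 9 — Apparent power: |S| = 9.266 VA.
Step 10 — Power factor: PF = P/|S| = 0.9362 (leading).

(a) P = 8.675 W  (b) Q = -3.257 VAR  (c) S = 9.266 VA  (d) PF = 0.9362 (leading)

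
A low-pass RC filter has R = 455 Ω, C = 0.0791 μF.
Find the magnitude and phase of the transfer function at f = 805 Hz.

Step 1 — Angular frequency: ω = 2π·805 = 5058 rad/s.
Step 2 — Transfer function: H(jω) = 1/(1 + jωRC).
Step 3 — Denominator: 1 + jωRC = 1 + j·5058·455·7.91e-08 = 1 + j0.182.
Step 4 — H = 0.9679 - j0.1762.
Step 5 — Magnitude: |H| = 0.9838 (-0.1 dB); phase: φ = -10.3°.

|H| = 0.9838 (-0.1 dB), φ = -10.3°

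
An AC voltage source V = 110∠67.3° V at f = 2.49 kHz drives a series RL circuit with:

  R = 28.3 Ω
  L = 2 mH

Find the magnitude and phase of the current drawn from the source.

Step 1 — Angular frequency: ω = 2π·f = 2π·2490 = 1.565e+04 rad/s.
Step 2 — Component impedances:
  R: Z = R = 28.3 Ω
  L: Z = jωL = j·1.565e+04·0.002 = 0 + j31.29 Ω
Step 3 — Series combination: Z_total = R + L = 28.3 + j31.29 Ω = 42.19∠47.9° Ω.
Step 4 — Source phasor: V = 110∠67.3° V = 42.45 + j101.5 V.
Step 5 — Ohm's law: I = V / Z_total = (42.45 + j101.5) / (28.3 + j31.29) = 2.459 + j0.8672 A.
Step 6 — Convert to polar: |I| = 2.607 A, ∠I = 19.4°.

I = 2.607∠19.4° A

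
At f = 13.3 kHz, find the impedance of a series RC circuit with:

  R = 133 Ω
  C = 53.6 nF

Step 1 — Angular frequency: ω = 2π·f = 2π·1.33e+04 = 8.357e+04 rad/s.
Step 2 — Component impedances:
  R: Z = R = 133 Ω
  C: Z = 1/(jωC) = -j/(ω·C) = 0 - j223.3 Ω
Step 3 — Series combination: Z_total = R + C = 133 - j223.3 Ω = 259.9∠-59.2° Ω.

Z = 133 - j223.3 Ω = 259.9∠-59.2° Ω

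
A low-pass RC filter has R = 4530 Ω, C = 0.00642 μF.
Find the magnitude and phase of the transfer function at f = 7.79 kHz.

Step 1 — Angular frequency: ω = 2π·7790 = 4.895e+04 rad/s.
Step 2 — Transfer function: H(jω) = 1/(1 + jωRC).
Step 3 — Denominator: 1 + jωRC = 1 + j·4.895e+04·4530·6.42e-09 = 1 + j1.423.
Step 4 — H = 0.3304 - j0.4704.
Step 5 — Magnitude: |H| = 0.5748 (-4.8 dB); phase: φ = -54.9°.

|H| = 0.5748 (-4.8 dB), φ = -54.9°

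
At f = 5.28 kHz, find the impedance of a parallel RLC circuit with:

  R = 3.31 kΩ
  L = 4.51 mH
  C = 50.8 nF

Step 1 — Angular frequency: ω = 2π·f = 2π·5280 = 3.318e+04 rad/s.
Step 2 — Component impedances:
  R: Z = R = 3310 Ω
  L: Z = jωL = j·3.318e+04·0.00451 = 0 + j149.6 Ω
  C: Z = 1/(jωC) = -j/(ω·C) = 0 - j593.4 Ω
Step 3 — Parallel combination: 1/Z_total = 1/R + 1/L + 1/C; Z_total = 12.05 + j199.3 Ω = 199.7∠86.5° Ω.

Z = 12.05 + j199.3 Ω = 199.7∠86.5° Ω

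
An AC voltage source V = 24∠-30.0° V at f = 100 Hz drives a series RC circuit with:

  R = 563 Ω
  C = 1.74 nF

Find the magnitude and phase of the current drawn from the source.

Step 1 — Angular frequency: ω = 2π·f = 2π·100 = 628.3 rad/s.
Step 2 — Component impedances:
  R: Z = R = 563 Ω
  C: Z = 1/(jωC) = -j/(ω·C) = 0 - j9.147e+05 Ω
Step 3 — Series combination: Z_total = R + C = 563 - j9.147e+05 Ω = 9.147e+05∠-90.0° Ω.
Step 4 — Source phasor: V = 24∠-30.0° V = 20.78 - j12 V.
Step 5 — Ohm's law: I = V / Z_total = (20.78 - j12) / (563 - j9.147e+05) = 1.313e-05 + j2.272e-05 A.
Step 6 — Convert to polar: |I| = 2.624e-05 A, ∠I = 60.0°.

I = 2.624e-05∠60.0° A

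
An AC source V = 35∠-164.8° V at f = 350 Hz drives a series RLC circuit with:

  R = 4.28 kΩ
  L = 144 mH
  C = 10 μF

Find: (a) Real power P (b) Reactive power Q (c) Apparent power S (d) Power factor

Step 1 — Angular frequency: ω = 2π·f = 2π·350 = 2199 rad/s.
Step 2 — Component impedances:
  R: Z = R = 4280 Ω
  L: Z = jωL = j·2199·0.144 = 0 + j316.7 Ω
  C: Z = 1/(jωC) = -j/(ω·C) = 0 - j45.47 Ω
Step 3 — Series combination: Z_total = R + L + C = 4280 + j271.2 Ω = 4289∠3.6° Ω.
Step 4 — Source phasor: V = 35∠-164.8° V = -33.78 - j9.177 V.
Step 5 — Current: I = V / Z = -0.007995 - j0.001637 A = 0.008161∠-168.4° A.
Step 6 — Complex power: S = V·I* = 0.2851 + j0.01806 VA.
Step 7 — Real power: P = Re(S) = 0.2851 W.
Step 8 — Reactive power: Q = Im(S) = 0.01806 VAR.
Step 9 — Apparent power: |S| = 0.2856 VA.
Step 10 — Power factor: PF = P/|S| = 0.998 (lagging).

(a) P = 0.2851 W  (b) Q = 0.01806 VAR  (c) S = 0.2856 VA  (d) PF = 0.998 (lagging)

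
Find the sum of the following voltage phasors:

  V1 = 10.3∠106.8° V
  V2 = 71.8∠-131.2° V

Step 1 — Convert each phasor to rectangular form:
  V1 = 10.3·(cos(106.8°) + j·sin(106.8°)) = -2.977 + j9.86 V
  V2 = 71.8·(cos(-131.2°) + j·sin(-131.2°)) = -47.29 - j54.02 V
Step 2 — Sum components: V_total = -50.27 - j44.16 V.
Step 3 — Convert to polar: |V_total| = 66.91 V, ∠V_total = -138.7°.

V_total = 66.91∠-138.7° V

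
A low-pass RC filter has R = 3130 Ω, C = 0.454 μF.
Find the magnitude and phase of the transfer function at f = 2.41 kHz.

Step 1 — Angular frequency: ω = 2π·2410 = 1.514e+04 rad/s.
Step 2 — Transfer function: H(jω) = 1/(1 + jωRC).
Step 3 — Denominator: 1 + jωRC = 1 + j·1.514e+04·3130·4.54e-07 = 1 + j21.52.
Step 4 — H = 0.002155 - j0.04637.
Step 5 — Magnitude: |H| = 0.04642 (-26.7 dB); phase: φ = -87.3°.

|H| = 0.04642 (-26.7 dB), φ = -87.3°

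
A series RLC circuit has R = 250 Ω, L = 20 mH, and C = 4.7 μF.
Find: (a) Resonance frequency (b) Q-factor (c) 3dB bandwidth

Step 1 — Resonance condition Im(Z)=0 gives ω₀ = 1/√(LC).
Step 2 — ω₀ = 1/√(0.02·4.7e-06) = 3262 rad/s.
Step 3 — f₀ = ω₀/(2π) = 519.1 Hz.
Step 4 — Series Q: Q = ω₀L/R = 3262·0.02/250 = 0.2609.
Step 5 — 3dB bandwidth: Δω = ω₀/Q = 1.25e+04 rad/s; BW = Δω/(2π) = 1989 Hz.

(a) f₀ = 519.1 Hz  (b) Q = 0.2609  (c) BW = 1989 Hz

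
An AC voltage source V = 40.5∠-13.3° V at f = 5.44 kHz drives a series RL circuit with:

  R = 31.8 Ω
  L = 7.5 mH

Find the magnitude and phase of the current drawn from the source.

Step 1 — Angular frequency: ω = 2π·f = 2π·5440 = 3.418e+04 rad/s.
Step 2 — Component impedances:
  R: Z = R = 31.8 Ω
  L: Z = jωL = j·3.418e+04·0.0075 = 0 + j256.4 Ω
Step 3 — Series combination: Z_total = R + L = 31.8 + j256.4 Ω = 258.3∠82.9° Ω.
Step 4 — Source phasor: V = 40.5∠-13.3° V = 39.41 - j9.317 V.
Step 5 — Ohm's law: I = V / Z_total = (39.41 - j9.317) / (31.8 + j256.4) = -0.01701 - j0.1559 A.
Step 6 — Convert to polar: |I| = 0.1568 A, ∠I = -96.2°.

I = 0.1568∠-96.2° A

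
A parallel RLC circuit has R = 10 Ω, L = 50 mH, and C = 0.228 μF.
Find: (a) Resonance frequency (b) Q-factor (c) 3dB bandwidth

Step 1 — Resonance: ω₀ = 1/√(LC) = 1/√(0.05·2.28e-07) = 9366 rad/s.
Step 2 — f₀ = ω₀/(2π) = 1491 Hz.
Step 3 — Parallel Q: Q = R/(ω₀L) = 10/(9366·0.05) = 0.02135.
Step 4 — Bandwidth: Δω = ω₀/Q = 4.386e+05 rad/s; BW = Δω/(2π) = 6.98e+04 Hz.

(a) f₀ = 1491 Hz  (b) Q = 0.02135  (c) BW = 6.98e+04 Hz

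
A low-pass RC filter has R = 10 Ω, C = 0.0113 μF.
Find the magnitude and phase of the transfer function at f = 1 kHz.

Step 1 — Angular frequency: ω = 2π·1000 = 6283 rad/s.
Step 2 — Transfer function: H(jω) = 1/(1 + jωRC).
Step 3 — Denominator: 1 + jωRC = 1 + j·6283·10·1.13e-08 = 1 + j0.00071.
Step 4 — H = 1 - j0.00071.
Step 5 — Magnitude: |H| = 1 (-0.0 dB); phase: φ = -0.0°.

|H| = 1 (-0.0 dB), φ = -0.0°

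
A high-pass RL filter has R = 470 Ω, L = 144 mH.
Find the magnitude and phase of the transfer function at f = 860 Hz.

Step 1 — Angular frequency: ω = 2π·860 = 5404 rad/s.
Step 2 — Transfer function: H(jω) = jωL/(R + jωL).
Step 3 — Numerator jωL = j·778.1; denominator R + jωL = 470 + j778.1.
Step 4 — H = 0.7327 + j0.4426.
Step 5 — Magnitude: |H| = 0.856 (-1.4 dB); phase: φ = 31.1°.

|H| = 0.856 (-1.4 dB), φ = 31.1°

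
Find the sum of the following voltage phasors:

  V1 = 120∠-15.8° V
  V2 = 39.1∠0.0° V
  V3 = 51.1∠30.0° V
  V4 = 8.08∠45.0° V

Step 1 — Convert each phasor to rectangular form:
  V1 = 120·(cos(-15.8°) + j·sin(-15.8°)) = 115.5 - j32.67 V
  V2 = 39.1·(cos(0.0°) + j·sin(0.0°)) = 39.1 V
  V3 = 51.1·(cos(30.0°) + j·sin(30.0°)) = 44.25 + j25.55 V
  V4 = 8.08·(cos(45.0°) + j·sin(45.0°)) = 5.713 + j5.713 V
Step 2 — Sum components: V_total = 204.5 - j1.41 V.
Step 3 — Convert to polar: |V_total| = 204.5 V, ∠V_total = -0.4°.

V_total = 204.5∠-0.4° V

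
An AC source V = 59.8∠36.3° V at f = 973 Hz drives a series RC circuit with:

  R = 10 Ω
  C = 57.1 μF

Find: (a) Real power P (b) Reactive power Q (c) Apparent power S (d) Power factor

Step 1 — Angular frequency: ω = 2π·f = 2π·973 = 6114 rad/s.
Step 2 — Component impedances:
  R: Z = R = 10 Ω
  C: Z = 1/(jωC) = -j/(ω·C) = 0 - j2.865 Ω
Step 3 — Series combination: Z_total = R + C = 10 - j2.865 Ω = 10.4∠-16.0° Ω.
Step 4 — Source phasor: V = 59.8∠36.3° V = 48.19 + j35.4 V.
Step 5 — Current: I = V / Z = 3.517 + j4.548 A = 5.749∠52.3° A.
Step 6 — Complex power: S = V·I* = 330.5 - j94.67 VA.
Step 7 — Real power: P = Re(S) = 330.5 W.
Step 8 — Reactive power: Q = Im(S) = -94.67 VAR.
Step 9 — Apparent power: |S| = 343.8 VA.
Step 10 — Power factor: PF = P/|S| = 0.9613 (leading).

(a) P = 330.5 W  (b) Q = -94.67 VAR  (c) S = 343.8 VA  (d) PF = 0.9613 (leading)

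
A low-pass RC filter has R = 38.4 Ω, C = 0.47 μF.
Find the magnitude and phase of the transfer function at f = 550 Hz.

Step 1 — Angular frequency: ω = 2π·550 = 3456 rad/s.
Step 2 — Transfer function: H(jω) = 1/(1 + jωRC).
Step 3 — Denominator: 1 + jωRC = 1 + j·3456·38.4·4.7e-07 = 1 + j0.06237.
Step 4 — H = 0.9961 - j0.06213.
Step 5 — Magnitude: |H| = 0.9981 (-0.0 dB); phase: φ = -3.6°.

|H| = 0.9981 (-0.0 dB), φ = -3.6°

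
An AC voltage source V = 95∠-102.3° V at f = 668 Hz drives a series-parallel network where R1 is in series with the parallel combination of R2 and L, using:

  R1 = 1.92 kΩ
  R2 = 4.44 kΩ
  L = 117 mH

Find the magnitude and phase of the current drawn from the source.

Step 1 — Angular frequency: ω = 2π·f = 2π·668 = 4197 rad/s.
Step 2 — Component impedances:
  R1: Z = R = 1920 Ω
  R2: Z = R = 4440 Ω
  L: Z = jωL = j·4197·0.117 = 0 + j491.1 Ω
Step 3 — Parallel branch: R2 || L = 1/(1/R2 + 1/L) = 53.66 + j485.1 Ω.
Step 4 — Series with R1: Z_total = R1 + (R2 || L) = 1974 + j485.1 Ω = 2032∠13.8° Ω.
Step 5 — Source phasor: V = 95∠-102.3° V = -20.24 - j92.82 V.
Step 6 — Ohm's law: I = V / Z_total = (-20.24 - j92.82) / (1974 + j485.1) = -0.02057 - j0.04197 A.
Step 7 — Convert to polar: |I| = 0.04674 A, ∠I = -116.1°.

I = 0.04674∠-116.1° A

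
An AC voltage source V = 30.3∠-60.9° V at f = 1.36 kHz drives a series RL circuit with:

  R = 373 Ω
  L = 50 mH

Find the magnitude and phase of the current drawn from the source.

Step 1 — Angular frequency: ω = 2π·f = 2π·1360 = 8545 rad/s.
Step 2 — Component impedances:
  R: Z = R = 373 Ω
  L: Z = jωL = j·8545·0.05 = 0 + j427.3 Ω
Step 3 — Series combination: Z_total = R + L = 373 + j427.3 Ω = 567.2∠48.9° Ω.
Step 4 — Source phasor: V = 30.3∠-60.9° V = 14.74 - j26.48 V.
Step 5 — Ohm's law: I = V / Z_total = (14.74 - j26.48) / (373 + j427.3) = -0.01808 - j0.05027 A.
Step 6 — Convert to polar: |I| = 0.05342 A, ∠I = -109.8°.

I = 0.05342∠-109.8° A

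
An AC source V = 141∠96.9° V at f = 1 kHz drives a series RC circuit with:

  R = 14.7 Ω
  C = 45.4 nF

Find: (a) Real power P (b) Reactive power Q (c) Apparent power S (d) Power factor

Step 1 — Angular frequency: ω = 2π·f = 2π·1000 = 6283 rad/s.
Step 2 — Component impedances:
  R: Z = R = 14.7 Ω
  C: Z = 1/(jωC) = -j/(ω·C) = 0 - j3506 Ω
Step 3 — Series combination: Z_total = R + C = 14.7 - j3506 Ω = 3506∠-89.8° Ω.
Step 4 — Source phasor: V = 141∠96.9° V = -16.94 + j140 V.
Step 5 — Current: I = V / Z = -0.03995 - j0.004665 A = 0.04022∠-173.3° A.
Step 6 — Complex power: S = V·I* = 0.02378 - j5.671 VA.
Step 7 — Real power: P = Re(S) = 0.02378 W.
Step 8 — Reactive power: Q = Im(S) = -5.671 VAR.
Step 9 — Apparent power: |S| = 5.671 VA.
Step 10 — Power factor: PF = P/|S| = 0.004193 (leading).

(a) P = 0.02378 W  (b) Q = -5.671 VAR  (c) S = 5.671 VA  (d) PF = 0.004193 (leading)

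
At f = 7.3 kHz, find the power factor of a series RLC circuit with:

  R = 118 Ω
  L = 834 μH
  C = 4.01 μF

Step 1 — Angular frequency: ω = 2π·f = 2π·7300 = 4.587e+04 rad/s.
Step 2 — Component impedances:
  R: Z = R = 118 Ω
  L: Z = jωL = j·4.587e+04·0.000834 = 0 + j38.25 Ω
  C: Z = 1/(jωC) = -j/(ω·C) = 0 - j5.437 Ω
Step 3 — Series combination: Z_total = R + L + C = 118 + j32.82 Ω = 122.5∠15.5° Ω.
Step 4 — Power factor: PF = cos(φ) = Re(Z)/|Z| = 118/122.48 = 0.9634.
Step 5 — Type: Im(Z) = 32.82 ⇒ lagging (phase φ = 15.5°).

PF = 0.9634 (lagging, φ = 15.5°)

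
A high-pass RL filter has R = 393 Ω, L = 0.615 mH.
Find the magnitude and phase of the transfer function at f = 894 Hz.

Step 1 — Angular frequency: ω = 2π·894 = 5617 rad/s.
Step 2 — Transfer function: H(jω) = jωL/(R + jωL).
Step 3 — Numerator jωL = j·3.455; denominator R + jωL = 393 + j3.455.
Step 4 — H = 7.726e-05 + j0.00879.
Step 5 — Magnitude: |H| = 0.00879 (-41.1 dB); phase: φ = 89.5°.

|H| = 0.00879 (-41.1 dB), φ = 89.5°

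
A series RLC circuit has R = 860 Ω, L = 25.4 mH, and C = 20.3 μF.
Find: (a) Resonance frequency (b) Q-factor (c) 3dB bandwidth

Step 1 — Resonance: ω₀ = 1/√(LC) = 1/√(0.0254·2.03e-05) = 1393 rad/s.
Step 2 — f₀ = ω₀/(2π) = 221.6 Hz.
Step 3 — Series Q: Q = ω₀L/R = 1393·0.0254/860 = 0.04113.
Step 4 — Bandwidth: Δω = ω₀/Q = 3.386e+04 rad/s; BW = Δω/(2π) = 5389 Hz.

(a) f₀ = 221.6 Hz  (b) Q = 0.04113  (c) BW = 5389 Hz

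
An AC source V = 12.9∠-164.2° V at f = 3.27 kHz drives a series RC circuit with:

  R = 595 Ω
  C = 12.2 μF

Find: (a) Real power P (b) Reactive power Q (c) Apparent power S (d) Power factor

Step 1 — Angular frequency: ω = 2π·f = 2π·3270 = 2.055e+04 rad/s.
Step 2 — Component impedances:
  R: Z = R = 595 Ω
  C: Z = 1/(jωC) = -j/(ω·C) = 0 - j3.989 Ω
Step 3 — Series combination: Z_total = R + C = 595 - j3.989 Ω = 595∠-0.4° Ω.
Step 4 — Source phasor: V = 12.9∠-164.2° V = -12.41 - j3.512 V.
Step 5 — Current: I = V / Z = -0.02082 - j0.006043 A = 0.02168∠-163.8° A.
Step 6 — Complex power: S = V·I* = 0.2797 - j0.001875 VA.
Step 7 — Real power: P = Re(S) = 0.2797 W.
Step 8 — Reactive power: Q = Im(S) = -0.001875 VAR.
Step 9 — Apparent power: |S| = 0.2797 VA.
Step 10 — Power factor: PF = P/|S| = 1 (leading).

(a) P = 0.2797 W  (b) Q = -0.001875 VAR  (c) S = 0.2797 VA  (d) PF = 1 (leading)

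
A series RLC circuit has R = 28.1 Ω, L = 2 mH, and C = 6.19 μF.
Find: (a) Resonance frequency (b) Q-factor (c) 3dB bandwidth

Step 1 — Resonance: ω₀ = 1/√(LC) = 1/√(0.002·6.19e-06) = 8988 rad/s.
Step 2 — f₀ = ω₀/(2π) = 1430 Hz.
Step 3 — Series Q: Q = ω₀L/R = 8988·0.002/28.1 = 0.6397.
Step 4 — Bandwidth: Δω = ω₀/Q = 1.405e+04 rad/s; BW = Δω/(2π) = 2236 Hz.

(a) f₀ = 1430 Hz  (b) Q = 0.6397  (c) BW = 2236 Hz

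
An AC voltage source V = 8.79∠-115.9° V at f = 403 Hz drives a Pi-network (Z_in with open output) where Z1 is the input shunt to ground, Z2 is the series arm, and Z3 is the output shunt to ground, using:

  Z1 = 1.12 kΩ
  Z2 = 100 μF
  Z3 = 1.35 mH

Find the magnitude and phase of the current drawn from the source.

Step 1 — Angular frequency: ω = 2π·f = 2π·403 = 2532 rad/s.
Step 2 — Component impedances:
  Z1: Z = R = 1120 Ω
  Z2: Z = 1/(jωC) = -j/(ω·C) = 0 - j3.949 Ω
  Z3: Z = jωL = j·2532·0.00135 = 0 + j3.418 Ω
Step 3 — With open output, the series arm Z2 and the output shunt Z3 appear in series to ground: Z2 + Z3 = 0 - j0.5309 Ω.
Step 4 — Parallel with input shunt Z1: Z_in = Z1 || (Z2 + Z3) = 0.0002516 - j0.5309 Ω = 0.5309∠-90.0° Ω.
Step 5 — Source phasor: V = 8.79∠-115.9° V = -3.839 - j7.907 V.
Step 6 — Ohm's law: I = V / Z_total = (-3.839 - j7.907) / (0.0002516 - j0.5309) = 14.89 - j7.239 A.
Step 7 — Convert to polar: |I| = 16.56 A, ∠I = -25.9°.

I = 16.56∠-25.9° A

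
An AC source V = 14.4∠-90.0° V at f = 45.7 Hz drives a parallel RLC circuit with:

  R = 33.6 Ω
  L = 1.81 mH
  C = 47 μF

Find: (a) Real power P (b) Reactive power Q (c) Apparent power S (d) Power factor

Step 1 — Angular frequency: ω = 2π·f = 2π·45.7 = 287.1 rad/s.
Step 2 — Component impedances:
  R: Z = R = 33.6 Ω
  L: Z = jωL = j·287.1·0.00181 = 0 + j0.5197 Ω
  C: Z = 1/(jωC) = -j/(ω·C) = 0 - j74.1 Ω
Step 3 — Parallel combination: 1/Z_total = 1/R + 1/L + 1/C; Z_total = 0.008151 + j0.5233 Ω = 0.5233∠89.1° Ω.
Step 4 — Source phasor: V = 14.4∠-90.0° V = 0 - j14.4 V.
Step 5 — Current: I = V / Z = -27.51 - j0.4286 A = 27.52∠-179.1° A.
Step 6 — Complex power: S = V·I* = 6.171 + j396.2 VA.
Step 7 — Real power: P = Re(S) = 6.171 W.
Step 8 — Reactive power: Q = Im(S) = 396.2 VAR.
Step 9 — Apparent power: |S| = 396.2 VA.
Step 10 — Power factor: PF = P/|S| = 0.01558 (lagging).

(a) P = 6.171 W  (b) Q = 396.2 VAR  (c) S = 396.2 VA  (d) PF = 0.01558 (lagging)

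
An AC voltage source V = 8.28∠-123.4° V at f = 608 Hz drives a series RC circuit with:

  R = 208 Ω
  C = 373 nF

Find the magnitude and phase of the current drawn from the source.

Step 1 — Angular frequency: ω = 2π·f = 2π·608 = 3820 rad/s.
Step 2 — Component impedances:
  R: Z = R = 208 Ω
  C: Z = 1/(jωC) = -j/(ω·C) = 0 - j701.8 Ω
Step 3 — Series combination: Z_total = R + C = 208 - j701.8 Ω = 732∠-73.5° Ω.
Step 4 — Source phasor: V = 8.28∠-123.4° V = -4.558 - j6.913 V.
Step 5 — Ohm's law: I = V / Z_total = (-4.558 - j6.913) / (208 - j701.8) = 0.007285 - j0.008654 A.
Step 6 — Convert to polar: |I| = 0.01131 A, ∠I = -49.9°.

I = 0.01131∠-49.9° A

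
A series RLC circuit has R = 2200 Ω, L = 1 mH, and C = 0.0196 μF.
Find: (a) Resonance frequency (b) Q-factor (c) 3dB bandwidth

Step 1 — Resonance: ω₀ = 1/√(LC) = 1/√(0.001·1.96e-08) = 2.259e+05 rad/s.
Step 2 — f₀ = ω₀/(2π) = 3.595e+04 Hz.
Step 3 — Series Q: Q = ω₀L/R = 2.259e+05·0.001/2200 = 0.1027.
Step 4 — Bandwidth: Δω = ω₀/Q = 2.2e+06 rad/s; BW = Δω/(2π) = 3.501e+05 Hz.

(a) f₀ = 3.595e+04 Hz  (b) Q = 0.1027  (c) BW = 3.501e+05 Hz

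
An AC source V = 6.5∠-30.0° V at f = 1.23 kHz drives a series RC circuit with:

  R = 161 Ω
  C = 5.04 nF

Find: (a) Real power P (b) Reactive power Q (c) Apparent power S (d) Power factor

Step 1 — Angular frequency: ω = 2π·f = 2π·1230 = 7728 rad/s.
Step 2 — Component impedances:
  R: Z = R = 161 Ω
  C: Z = 1/(jωC) = -j/(ω·C) = 0 - j2.567e+04 Ω
Step 3 — Series combination: Z_total = R + C = 161 - j2.567e+04 Ω = 2.567e+04∠-89.6° Ω.
Step 4 — Source phasor: V = 6.5∠-30.0° V = 5.629 - j3.25 V.
Step 5 — Current: I = V / Z = 0.000128 + j0.0002185 A = 0.0002532∠59.6° A.
Step 6 — Complex power: S = V·I* = 1.032e-05 - j0.001646 VA.
Step 7 — Real power: P = Re(S) = 1.032e-05 W.
Step 8 — Reactive power: Q = Im(S) = -0.001646 VAR.
Step 9 — Apparent power: |S| = 0.001646 VA.
Step 10 — Power factor: PF = P/|S| = 0.006271 (leading).

(a) P = 1.032e-05 W  (b) Q = -0.001646 VAR  (c) S = 0.001646 VA  (d) PF = 0.006271 (leading)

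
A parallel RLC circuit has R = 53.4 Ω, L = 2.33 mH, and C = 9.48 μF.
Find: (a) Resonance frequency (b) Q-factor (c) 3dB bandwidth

Step 1 — Resonance: ω₀ = 1/√(LC) = 1/√(0.00233·9.48e-06) = 6728 rad/s.
Step 2 — f₀ = ω₀/(2π) = 1071 Hz.
Step 3 — Parallel Q: Q = R/(ω₀L) = 53.4/(6728·0.00233) = 3.406.
Step 4 — Bandwidth: Δω = ω₀/Q = 1975 rad/s; BW = Δω/(2π) = 314.4 Hz.

(a) f₀ = 1071 Hz  (b) Q = 3.406  (c) BW = 314.4 Hz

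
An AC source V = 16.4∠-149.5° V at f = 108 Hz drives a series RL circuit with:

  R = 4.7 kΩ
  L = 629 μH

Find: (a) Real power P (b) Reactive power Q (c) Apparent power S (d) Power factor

Step 1 — Angular frequency: ω = 2π·f = 2π·108 = 678.6 rad/s.
Step 2 — Component impedances:
  R: Z = R = 4700 Ω
  L: Z = jωL = j·678.6·0.000629 = 0 + j0.4268 Ω
Step 3 — Series combination: Z_total = R + L = 4700 + j0.4268 Ω = 4700∠0.0° Ω.
Step 4 — Source phasor: V = 16.4∠-149.5° V = -14.13 - j8.324 V.
Step 5 — Current: I = V / Z = -0.003007 - j0.001771 A = 0.003489∠-149.5° A.
Step 6 — Complex power: S = V·I* = 0.05723 + j5.197e-06 VA.
Step 7 — Real power: P = Re(S) = 0.05723 W.
Step 8 — Reactive power: Q = Im(S) = 5.197e-06 VAR.
Step 9 — Apparent power: |S| = 0.05723 VA.
Step 10 — Power factor: PF = P/|S| = 1 (lagging).

(a) P = 0.05723 W  (b) Q = 5.197e-06 VAR  (c) S = 0.05723 VA  (d) PF = 1 (lagging)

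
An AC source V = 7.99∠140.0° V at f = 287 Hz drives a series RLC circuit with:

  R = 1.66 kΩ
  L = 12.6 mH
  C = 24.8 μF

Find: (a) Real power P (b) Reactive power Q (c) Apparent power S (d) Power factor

Step 1 — Angular frequency: ω = 2π·f = 2π·287 = 1803 rad/s.
Step 2 — Component impedances:
  R: Z = R = 1660 Ω
  L: Z = jωL = j·1803·0.0126 = 0 + j22.72 Ω
  C: Z = 1/(jωC) = -j/(ω·C) = 0 - j22.36 Ω
Step 3 — Series combination: Z_total = R + L + C = 1660 + j0.3605 Ω = 1660∠0.0° Ω.
Step 4 — Source phasor: V = 7.99∠140.0° V = -6.121 + j5.136 V.
Step 5 — Current: I = V / Z = -0.003686 + j0.003095 A = 0.004813∠140.0° A.
Step 6 — Complex power: S = V·I* = 0.03846 + j8.352e-06 VA.
Step 7 — Real power: P = Re(S) = 0.03846 W.
Step 8 — Reactive power: Q = Im(S) = 8.352e-06 VAR.
Step 9 — Apparent power: |S| = 0.03846 VA.
Step 10 — Power factor: PF = P/|S| = 1 (lagging).

(a) P = 0.03846 W  (b) Q = 8.352e-06 VAR  (c) S = 0.03846 VA  (d) PF = 1 (lagging)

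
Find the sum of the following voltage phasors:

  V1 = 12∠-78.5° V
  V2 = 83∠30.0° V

Step 1 — Convert each phasor to rectangular form:
  V1 = 12·(cos(-78.5°) + j·sin(-78.5°)) = 2.392 - j11.76 V
  V2 = 83·(cos(30.0°) + j·sin(30.0°)) = 71.88 + j41.5 V
Step 2 — Sum components: V_total = 74.27 + j29.74 V.
Step 3 — Convert to polar: |V_total| = 80.01 V, ∠V_total = 21.8°.

V_total = 80.01∠21.8° V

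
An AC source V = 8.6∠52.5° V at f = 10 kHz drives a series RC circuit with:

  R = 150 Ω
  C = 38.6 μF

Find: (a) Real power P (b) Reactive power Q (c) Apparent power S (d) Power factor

Step 1 — Angular frequency: ω = 2π·f = 2π·1e+04 = 6.283e+04 rad/s.
Step 2 — Component impedances:
  R: Z = R = 150 Ω
  C: Z = 1/(jωC) = -j/(ω·C) = 0 - j0.4123 Ω
Step 3 — Series combination: Z_total = R + C = 150 - j0.4123 Ω = 150∠-0.2° Ω.
Step 4 — Source phasor: V = 8.6∠52.5° V = 5.235 + j6.823 V.
Step 5 — Current: I = V / Z = 0.03478 + j0.04558 A = 0.05733∠52.7° A.
Step 6 — Complex power: S = V·I* = 0.4931 - j0.001355 VA.
Step 7 — Real power: P = Re(S) = 0.4931 W.
Step 8 — Reactive power: Q = Im(S) = -0.001355 VAR.
Step 9 — Apparent power: |S| = 0.4931 VA.
Step 10 — Power factor: PF = P/|S| = 1 (leading).

(a) P = 0.4931 W  (b) Q = -0.001355 VAR  (c) S = 0.4931 VA  (d) PF = 1 (leading)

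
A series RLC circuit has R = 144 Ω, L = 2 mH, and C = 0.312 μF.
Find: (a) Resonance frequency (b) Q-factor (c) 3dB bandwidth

Step 1 — Resonance condition Im(Z)=0 gives ω₀ = 1/√(LC).
Step 2 — ω₀ = 1/√(0.002·3.12e-07) = 4.003e+04 rad/s.
Step 3 — f₀ = ω₀/(2π) = 6371 Hz.
Step 4 — Series Q: Q = ω₀L/R = 4.003e+04·0.002/144 = 0.556.
Step 5 — 3dB bandwidth: Δω = ω₀/Q = 7.2e+04 rad/s; BW = Δω/(2π) = 1.146e+04 Hz.

(a) f₀ = 6371 Hz  (b) Q = 0.556  (c) BW = 1.146e+04 Hz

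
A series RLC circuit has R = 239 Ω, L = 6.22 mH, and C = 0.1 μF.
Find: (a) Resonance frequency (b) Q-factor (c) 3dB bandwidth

Step 1 — Resonance: ω₀ = 1/√(LC) = 1/√(0.00622·1e-07) = 4.01e+04 rad/s.
Step 2 — f₀ = ω₀/(2π) = 6382 Hz.
Step 3 — Series Q: Q = ω₀L/R = 4.01e+04·0.00622/239 = 1.044.
Step 4 — Bandwidth: Δω = ω₀/Q = 3.842e+04 rad/s; BW = Δω/(2π) = 6115 Hz.

(a) f₀ = 6382 Hz  (b) Q = 1.044  (c) BW = 6115 Hz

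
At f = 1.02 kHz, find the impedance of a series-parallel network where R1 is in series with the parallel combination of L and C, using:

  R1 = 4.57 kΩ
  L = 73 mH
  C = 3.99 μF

Step 1 — Angular frequency: ω = 2π·f = 2π·1020 = 6409 rad/s.
Step 2 — Component impedances:
  R1: Z = R = 4570 Ω
  L: Z = jωL = j·6409·0.073 = 0 + j467.8 Ω
  C: Z = 1/(jωC) = -j/(ω·C) = 0 - j39.11 Ω
Step 3 — Parallel branch: L || C = 1/(1/L + 1/C) = 0 - j42.67 Ω.
Step 4 — Series with R1: Z_total = R1 + (L || C) = 4570 - j42.67 Ω = 4570∠-0.5° Ω.

Z = 4570 - j42.67 Ω = 4570∠-0.5° Ω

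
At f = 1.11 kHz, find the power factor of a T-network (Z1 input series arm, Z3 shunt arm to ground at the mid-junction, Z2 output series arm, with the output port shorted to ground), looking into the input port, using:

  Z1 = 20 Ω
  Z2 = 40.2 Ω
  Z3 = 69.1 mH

Step 1 — Angular frequency: ω = 2π·f = 2π·1110 = 6974 rad/s.
Step 2 — Component impedances:
  Z1: Z = R = 20 Ω
  Z2: Z = R = 40.2 Ω
  Z3: Z = jωL = j·6974·0.0691 = 0 + j481.9 Ω
Step 3 — With the output port shorted to ground, the output series arm Z2 runs from the junction to ground; the shunt arm Z3 also runs from the junction to ground. They appear in parallel: Z3 || Z2 = 39.92 + j3.33 Ω.
Step 4 — Series with input arm Z1: Z_in = Z1 + (Z3 || Z2) = 59.92 + j3.33 Ω = 60.01∠3.2° Ω.
Step 5 — Power factor: PF = cos(φ) = Re(Z)/|Z| = 59.92/60.01 = 0.9985.
Step 6 — Type: Im(Z) = 3.33 ⇒ lagging (phase φ = 3.2°).

PF = 0.9985 (lagging, φ = 3.2°)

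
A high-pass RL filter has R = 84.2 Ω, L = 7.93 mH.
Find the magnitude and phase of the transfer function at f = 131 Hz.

Step 1 — Angular frequency: ω = 2π·131 = 823.1 rad/s.
Step 2 — Transfer function: H(jω) = jωL/(R + jωL).
Step 3 — Numerator jωL = j·6.527; denominator R + jωL = 84.2 + j6.527.
Step 4 — H = 0.005973 + j0.07706.
Step 5 — Magnitude: |H| = 0.07729 (-22.2 dB); phase: φ = 85.6°.

|H| = 0.07729 (-22.2 dB), φ = 85.6°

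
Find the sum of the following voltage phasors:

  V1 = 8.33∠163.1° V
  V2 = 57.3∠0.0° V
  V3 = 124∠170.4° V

Step 1 — Convert each phasor to rectangular form:
  V1 = 8.33·(cos(163.1°) + j·sin(163.1°)) = -7.97 + j2.422 V
  V2 = 57.3·(cos(0.0°) + j·sin(0.0°)) = 57.3 V
  V3 = 124·(cos(170.4°) + j·sin(170.4°)) = -122.3 + j20.68 V
Step 2 — Sum components: V_total = -72.93 + j23.1 V.
Step 3 — Convert to polar: |V_total| = 76.5 V, ∠V_total = 162.4°.

V_total = 76.5∠162.4° V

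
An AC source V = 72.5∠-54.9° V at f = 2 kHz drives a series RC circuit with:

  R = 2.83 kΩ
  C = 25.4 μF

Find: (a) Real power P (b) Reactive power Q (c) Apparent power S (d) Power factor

Step 1 — Angular frequency: ω = 2π·f = 2π·2000 = 1.257e+04 rad/s.
Step 2 — Component impedances:
  R: Z = R = 2830 Ω
  C: Z = 1/(jωC) = -j/(ω·C) = 0 - j3.133 Ω
Step 3 — Series combination: Z_total = R + C = 2830 - j3.133 Ω = 2830∠-0.1° Ω.
Step 4 — Source phasor: V = 72.5∠-54.9° V = 41.69 - j59.32 V.
Step 5 — Current: I = V / Z = 0.01475 - j0.02094 A = 0.02562∠-54.8° A.
Step 6 — Complex power: S = V·I* = 1.857 - j0.002056 VA.
Step 7 — Real power: P = Re(S) = 1.857 W.
Step 8 — Reactive power: Q = Im(S) = -0.002056 VAR.
Step 9 — Apparent power: |S| = 1.857 VA.
Step 10 — Power factor: PF = P/|S| = 1 (leading).

(a) P = 1.857 W  (b) Q = -0.002056 VAR  (c) S = 1.857 VA  (d) PF = 1 (leading)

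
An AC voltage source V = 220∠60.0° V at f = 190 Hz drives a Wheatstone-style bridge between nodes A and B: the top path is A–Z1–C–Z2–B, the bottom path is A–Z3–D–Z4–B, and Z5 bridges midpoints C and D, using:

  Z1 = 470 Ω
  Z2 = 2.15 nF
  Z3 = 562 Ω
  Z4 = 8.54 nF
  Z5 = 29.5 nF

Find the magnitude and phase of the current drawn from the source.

Step 1 — Angular frequency: ω = 2π·f = 2π·190 = 1194 rad/s.
Step 2 — Component impedances:
  Z1: Z = R = 470 Ω
  Z2: Z = 1/(jωC) = -j/(ω·C) = 0 - j3.896e+05 Ω
  Z3: Z = R = 562 Ω
  Z4: Z = 1/(jωC) = -j/(ω·C) = 0 - j9.809e+04 Ω
  Z5: Z = 1/(jωC) = -j/(ω·C) = 0 - j2.84e+04 Ω
Step 3 — Bridge requires nodal analysis (the Z5 bridge couples midpoints C and D, so the two paths cannot be reduced to a simple series/parallel combination). Setting node B to ground and injecting 1 A at node A, the 3-node admittance system at A, C, D solves to V_A = Z_AB = 377.5 - j7.836e+04 Ω = 7.836e+04∠-89.7° Ω.
Step 4 — Source phasor: V = 220∠60.0° V = 110 + j190.5 V.
Step 5 — Ohm's law: I = V / Z_total = (110 + j190.5) / (377.5 - j7.836e+04) = -0.002424 + j0.001415 A.
Step 6 — Convert to polar: |I| = 0.002807 A, ∠I = 149.7°.

I = 0.002807∠149.7° A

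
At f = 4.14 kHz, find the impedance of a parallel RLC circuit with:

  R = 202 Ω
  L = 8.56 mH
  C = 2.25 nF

Step 1 — Angular frequency: ω = 2π·f = 2π·4140 = 2.601e+04 rad/s.
Step 2 — Component impedances:
  R: Z = R = 202 Ω
  L: Z = jωL = j·2.601e+04·0.00856 = 0 + j222.7 Ω
  C: Z = 1/(jωC) = -j/(ω·C) = 0 - j1.709e+04 Ω
Step 3 — Parallel combination: 1/Z_total = 1/R + 1/L + 1/C; Z_total = 112.1 + j100.4 Ω = 150.5∠41.8° Ω.

Z = 112.1 + j100.4 Ω = 150.5∠41.8° Ω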